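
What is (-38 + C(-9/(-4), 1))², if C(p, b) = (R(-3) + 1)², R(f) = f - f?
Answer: 1369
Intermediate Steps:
R(f) = 0
C(p, b) = 1 (C(p, b) = (0 + 1)² = 1² = 1)
(-38 + C(-9/(-4), 1))² = (-38 + 1)² = (-37)² = 1369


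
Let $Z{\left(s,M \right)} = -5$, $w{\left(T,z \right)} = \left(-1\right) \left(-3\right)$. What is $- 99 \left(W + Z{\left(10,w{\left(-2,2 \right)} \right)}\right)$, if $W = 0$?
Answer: $495$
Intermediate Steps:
$w{\left(T,z \right)} = 3$
$- 99 \left(W + Z{\left(10,w{\left(-2,2 \right)} \right)}\right) = - 99 \left(0 - 5\right) = \left(-99\right) \left(-5\right) = 495$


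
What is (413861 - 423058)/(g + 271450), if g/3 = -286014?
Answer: 9197/586592 ≈ 0.015679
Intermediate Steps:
g = -858042 (g = 3*(-286014) = -858042)
(413861 - 423058)/(g + 271450) = (413861 - 423058)/(-858042 + 271450) = -9197/(-586592) = -9197*(-1/586592) = 9197/586592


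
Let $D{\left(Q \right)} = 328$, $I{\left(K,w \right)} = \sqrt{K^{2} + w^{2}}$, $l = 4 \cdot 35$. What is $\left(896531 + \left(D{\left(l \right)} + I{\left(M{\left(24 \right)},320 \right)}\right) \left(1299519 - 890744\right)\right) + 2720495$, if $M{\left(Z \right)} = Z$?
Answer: $137695226 + 3270200 \sqrt{1609} \approx 2.6887 \cdot 10^{8}$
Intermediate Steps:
$l = 140$
$\left(896531 + \left(D{\left(l \right)} + I{\left(M{\left(24 \right)},320 \right)}\right) \left(1299519 - 890744\right)\right) + 2720495 = \left(896531 + \left(328 + \sqrt{24^{2} + 320^{2}}\right) \left(1299519 - 890744\right)\right) + 2720495 = \left(896531 + \left(328 + \sqrt{576 + 102400}\right) 408775\right) + 2720495 = \left(896531 + \left(328 + \sqrt{102976}\right) 408775\right) + 2720495 = \left(896531 + \left(328 + 8 \sqrt{1609}\right) 408775\right) + 2720495 = \left(896531 + \left(134078200 + 3270200 \sqrt{1609}\right)\right) + 2720495 = \left(134974731 + 3270200 \sqrt{1609}\right) + 2720495 = 137695226 + 3270200 \sqrt{1609}$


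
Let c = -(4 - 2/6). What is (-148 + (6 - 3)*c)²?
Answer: 25281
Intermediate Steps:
c = -11/3 (c = -(4 - 2*⅙) = -(4 - ⅓) = -1*11/3 = -11/3 ≈ -3.6667)
(-148 + (6 - 3)*c)² = (-148 + (6 - 3)*(-11/3))² = (-148 + 3*(-11/3))² = (-148 - 11)² = (-159)² = 25281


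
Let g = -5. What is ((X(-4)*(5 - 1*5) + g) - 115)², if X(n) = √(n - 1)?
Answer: 14400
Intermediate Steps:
X(n) = √(-1 + n)
((X(-4)*(5 - 1*5) + g) - 115)² = ((√(-1 - 4)*(5 - 1*5) - 5) - 115)² = ((√(-5)*(5 - 5) - 5) - 115)² = (((I*√5)*0 - 5) - 115)² = ((0 - 5) - 115)² = (-5 - 115)² = (-120)² = 14400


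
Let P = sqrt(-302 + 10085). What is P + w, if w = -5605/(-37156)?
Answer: 5605/37156 + 3*sqrt(1087) ≈ 99.060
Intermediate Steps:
P = 3*sqrt(1087) (P = sqrt(9783) = 3*sqrt(1087) ≈ 98.909)
w = 5605/37156 (w = -5605*(-1/37156) = 5605/37156 ≈ 0.15085)
P + w = 3*sqrt(1087) + 5605/37156 = 5605/37156 + 3*sqrt(1087)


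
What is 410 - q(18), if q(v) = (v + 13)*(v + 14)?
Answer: -582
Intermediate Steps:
q(v) = (13 + v)*(14 + v)
410 - q(18) = 410 - (182 + 18**2 + 27*18) = 410 - (182 + 324 + 486) = 410 - 1*992 = 410 - 992 = -582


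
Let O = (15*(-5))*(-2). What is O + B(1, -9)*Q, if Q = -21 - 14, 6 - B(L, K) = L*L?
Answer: -25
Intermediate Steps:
B(L, K) = 6 - L² (B(L, K) = 6 - L*L = 6 - L²)
Q = -35
O = 150 (O = -75*(-2) = 150)
O + B(1, -9)*Q = 150 + (6 - 1*1²)*(-35) = 150 + (6 - 1*1)*(-35) = 150 + (6 - 1)*(-35) = 150 + 5*(-35) = 150 - 175 = -25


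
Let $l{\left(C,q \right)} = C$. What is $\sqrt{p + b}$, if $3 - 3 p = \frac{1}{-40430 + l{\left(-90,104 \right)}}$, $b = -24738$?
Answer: $\frac{i \sqrt{91383633160410}}{60780} \approx 157.28 i$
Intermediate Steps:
$p = \frac{121561}{121560}$ ($p = 1 - \frac{1}{3 \left(-40430 - 90\right)} = 1 - \frac{1}{3 \left(-40520\right)} = 1 - - \frac{1}{121560} = 1 + \frac{1}{121560} = \frac{121561}{121560} \approx 1.0$)
$\sqrt{p + b} = \sqrt{\frac{121561}{121560} - 24738} = \sqrt{- \frac{3007029719}{121560}} = \frac{i \sqrt{91383633160410}}{60780}$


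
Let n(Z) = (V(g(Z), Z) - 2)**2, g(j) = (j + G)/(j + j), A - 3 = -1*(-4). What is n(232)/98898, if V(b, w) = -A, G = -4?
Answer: 27/32966 ≈ 0.00081903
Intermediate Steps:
A = 7 (A = 3 - 1*(-4) = 3 + 4 = 7)
g(j) = (-4 + j)/(2*j) (g(j) = (j - 4)/(j + j) = (-4 + j)/((2*j)) = (-4 + j)*(1/(2*j)) = (-4 + j)/(2*j))
V(b, w) = -7 (V(b, w) = -1*7 = -7)
n(Z) = 81 (n(Z) = (-7 - 2)**2 = (-9)**2 = 81)
n(232)/98898 = 81/98898 = 81*(1/98898) = 27/32966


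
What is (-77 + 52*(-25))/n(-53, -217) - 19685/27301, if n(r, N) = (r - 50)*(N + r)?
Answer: -21667901/28120030 ≈ -0.77055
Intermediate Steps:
n(r, N) = (-50 + r)*(N + r)
(-77 + 52*(-25))/n(-53, -217) - 19685/27301 = (-77 + 52*(-25))/((-53)² - 50*(-217) - 50*(-53) - 217*(-53)) - 19685/27301 = (-77 - 1300)/(2809 + 10850 + 2650 + 11501) - 19685*1/27301 = -1377/27810 - 19685/27301 = -1377*1/27810 - 19685/27301 = -51/1030 - 19685/27301 = -21667901/28120030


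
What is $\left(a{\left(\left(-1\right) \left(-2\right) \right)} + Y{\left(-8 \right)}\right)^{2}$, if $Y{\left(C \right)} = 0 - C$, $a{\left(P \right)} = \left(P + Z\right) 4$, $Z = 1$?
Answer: $400$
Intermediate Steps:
$a{\left(P \right)} = 4 + 4 P$ ($a{\left(P \right)} = \left(P + 1\right) 4 = \left(1 + P\right) 4 = 4 + 4 P$)
$Y{\left(C \right)} = - C$
$\left(a{\left(\left(-1\right) \left(-2\right) \right)} + Y{\left(-8 \right)}\right)^{2} = \left(\left(4 + 4 \left(\left(-1\right) \left(-2\right)\right)\right) - -8\right)^{2} = \left(\left(4 + 4 \cdot 2\right) + 8\right)^{2} = \left(\left(4 + 8\right) + 8\right)^{2} = \left(12 + 8\right)^{2} = 20^{2} = 400$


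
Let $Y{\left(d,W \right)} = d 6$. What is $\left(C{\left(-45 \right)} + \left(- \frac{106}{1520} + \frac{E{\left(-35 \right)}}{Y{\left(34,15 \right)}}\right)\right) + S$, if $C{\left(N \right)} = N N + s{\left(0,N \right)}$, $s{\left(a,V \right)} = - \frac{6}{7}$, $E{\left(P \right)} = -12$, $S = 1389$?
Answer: $\frac{308673013}{90440} \approx 3413.0$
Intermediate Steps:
$s{\left(a,V \right)} = - \frac{6}{7}$ ($s{\left(a,V \right)} = \left(-6\right) \frac{1}{7} = - \frac{6}{7}$)
$Y{\left(d,W \right)} = 6 d$
$C{\left(N \right)} = - \frac{6}{7} + N^{2}$ ($C{\left(N \right)} = N N - \frac{6}{7} = N^{2} - \frac{6}{7} = - \frac{6}{7} + N^{2}$)
$\left(C{\left(-45 \right)} + \left(- \frac{106}{1520} + \frac{E{\left(-35 \right)}}{Y{\left(34,15 \right)}}\right)\right) + S = \left(\left(- \frac{6}{7} + \left(-45\right)^{2}\right) - \left(\frac{1}{17} + \frac{53}{760}\right)\right) + 1389 = \left(\left(- \frac{6}{7} + 2025\right) - \left(\frac{53}{760} + \frac{12}{204}\right)\right) + 1389 = \left(\frac{14169}{7} - \frac{1661}{12920}\right) + 1389 = \frac{183051853}{90440} + 1389 = \frac{308673013}{90440}$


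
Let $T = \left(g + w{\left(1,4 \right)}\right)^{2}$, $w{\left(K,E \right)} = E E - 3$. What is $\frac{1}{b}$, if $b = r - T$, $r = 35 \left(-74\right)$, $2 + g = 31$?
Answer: $- \frac{1}{4354} \approx -0.00022967$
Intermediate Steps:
$w{\left(K,E \right)} = -3 + E^{2}$ ($w{\left(K,E \right)} = E^{2} - 3 = -3 + E^{2}$)
$g = 29$ ($g = -2 + 31 = 29$)
$T = 1764$ ($T = \left(29 - \left(3 - 4^{2}\right)\right)^{2} = \left(29 + \left(-3 + 16\right)\right)^{2} = \left(29 + 13\right)^{2} = 42^{2} = 1764$)
$r = -2590$
$b = -4354$ ($b = -2590 - 1764 = -4354$)
$\frac{1}{b} = \frac{1}{-4354} = - \frac{1}{4354}$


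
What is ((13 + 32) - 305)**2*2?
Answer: 135200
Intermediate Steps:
((13 + 32) - 305)**2*2 = (45 - 305)**2*2 = (-260)**2*2 = 67600*2 = 135200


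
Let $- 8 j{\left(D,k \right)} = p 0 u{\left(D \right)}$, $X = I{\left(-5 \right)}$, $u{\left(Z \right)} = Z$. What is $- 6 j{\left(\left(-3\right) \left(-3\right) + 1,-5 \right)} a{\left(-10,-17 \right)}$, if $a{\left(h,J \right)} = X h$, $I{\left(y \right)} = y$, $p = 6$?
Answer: $0$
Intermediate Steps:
$X = -5$
$a{\left(h,J \right)} = - 5 h$
$j{\left(D,k \right)} = 0$ ($j{\left(D,k \right)} = - \frac{6 \cdot 0 D}{8} = - \frac{0 D}{8} = \left(- \frac{1}{8}\right) 0 = 0$)
$- 6 j{\left(\left(-3\right) \left(-3\right) + 1,-5 \right)} a{\left(-10,-17 \right)} = \left(-6\right) 0 \left(\left(-5\right) \left(-10\right)\right) = 0 \cdot 50 = 0$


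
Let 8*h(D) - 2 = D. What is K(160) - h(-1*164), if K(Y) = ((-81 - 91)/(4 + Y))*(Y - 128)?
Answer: -2183/164 ≈ -13.311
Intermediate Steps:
h(D) = ¼ + D/8
K(Y) = -172*(-128 + Y)/(4 + Y) (K(Y) = (-172/(4 + Y))*(-128 + Y) = -172*(-128 + Y)/(4 + Y))
K(160) - h(-1*164) = 172*(128 - 1*160)/(4 + 160) - (¼ + (-1*164)/8) = 172*(128 - 160)/164 - (¼ + (⅛)*(-164)) = 172*(1/164)*(-32) - (¼ - 41/2) = -1376/41 - 1*(-81/4) = -1376/41 + 81/4 = -2183/164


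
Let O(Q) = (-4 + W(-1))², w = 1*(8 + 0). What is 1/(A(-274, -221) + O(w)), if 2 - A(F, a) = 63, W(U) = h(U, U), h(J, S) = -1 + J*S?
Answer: -1/45 ≈ -0.022222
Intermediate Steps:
W(U) = -1 + U² (W(U) = -1 + U*U = -1 + U²)
A(F, a) = -61 (A(F, a) = 2 - 1*63 = 2 - 63 = -61)
w = 8 (w = 1*8 = 8)
O(Q) = 16 (O(Q) = (-4 + (-1 + (-1)²))² = (-4 + (-1 + 1))² = (-4 + 0)² = (-4)² = 16)
1/(A(-274, -221) + O(w)) = 1/(-61 + 16) = 1/(-45) = -1/45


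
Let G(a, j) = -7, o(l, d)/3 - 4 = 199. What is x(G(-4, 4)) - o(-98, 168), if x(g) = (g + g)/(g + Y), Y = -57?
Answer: -19481/32 ≈ -608.78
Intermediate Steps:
o(l, d) = 609 (o(l, d) = 12 + 3*199 = 12 + 597 = 609)
x(g) = 2*g/(-57 + g) (x(g) = (g + g)/(g - 57) = (2*g)/(-57 + g) = 2*g/(-57 + g))
x(G(-4, 4)) - o(-98, 168) = 2*(-7)/(-57 - 7) - 1*609 = 2*(-7)/(-64) - 609 = 2*(-7)*(-1/64) - 609 = 7/32 - 609 = -19481/32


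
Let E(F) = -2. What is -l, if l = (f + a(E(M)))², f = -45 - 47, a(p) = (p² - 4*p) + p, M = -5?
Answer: -6724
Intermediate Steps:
a(p) = p² - 3*p
f = -92
l = 6724 (l = (-92 - 2*(-3 - 2))² = (-92 - 2*(-5))² = (-92 + 10)² = (-82)² = 6724)
-l = -1*6724 = -6724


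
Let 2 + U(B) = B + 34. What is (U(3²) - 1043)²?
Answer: 1004004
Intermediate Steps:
U(B) = 32 + B (U(B) = -2 + (B + 34) = -2 + (34 + B) = 32 + B)
(U(3²) - 1043)² = ((32 + 3²) - 1043)² = ((32 + 9) - 1043)² = (41 - 1043)² = (-1002)² = 1004004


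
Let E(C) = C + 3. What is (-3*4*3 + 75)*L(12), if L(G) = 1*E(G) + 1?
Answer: 624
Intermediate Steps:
E(C) = 3 + C
L(G) = 4 + G (L(G) = 1*(3 + G) + 1 = (3 + G) + 1 = 4 + G)
(-3*4*3 + 75)*L(12) = (-3*4*3 + 75)*(4 + 12) = (-12*3 + 75)*16 = (-36 + 75)*16 = 39*16 = 624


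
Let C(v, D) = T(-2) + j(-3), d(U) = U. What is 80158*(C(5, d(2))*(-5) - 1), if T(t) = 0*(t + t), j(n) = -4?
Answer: 1523002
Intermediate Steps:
T(t) = 0 (T(t) = 0*(2*t) = 0)
C(v, D) = -4 (C(v, D) = 0 - 4 = -4)
80158*(C(5, d(2))*(-5) - 1) = 80158*(-4*(-5) - 1) = 80158*(20 - 1) = 80158*19 = 1523002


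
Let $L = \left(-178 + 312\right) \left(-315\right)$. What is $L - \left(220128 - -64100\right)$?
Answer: $-326438$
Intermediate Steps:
$L = -42210$ ($L = 134 \left(-315\right) = -42210$)
$L - \left(220128 - -64100\right) = -42210 - \left(220128 - -64100\right) = -42210 - \left(220128 + 64100\right) = -42210 - 284228 = -326438$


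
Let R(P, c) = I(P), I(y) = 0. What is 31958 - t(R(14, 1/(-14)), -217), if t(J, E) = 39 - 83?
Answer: 32002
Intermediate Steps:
R(P, c) = 0
t(J, E) = -44
31958 - t(R(14, 1/(-14)), -217) = 31958 - 1*(-44) = 31958 + 44 = 32002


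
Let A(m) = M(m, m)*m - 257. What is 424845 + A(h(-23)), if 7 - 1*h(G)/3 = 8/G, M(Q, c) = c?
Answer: 224864101/529 ≈ 4.2507e+5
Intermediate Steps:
h(G) = 21 - 24/G
A(m) = -257 + m**2 (A(m) = m*m - 257 = m**2 - 257 = -257 + m**2)
424845 + A(h(-23)) = 424845 + (-257 + (21 - 24/(-23))**2) = 424845 + (-257 + (21 - 24*(-1/23))**2) = 424845 + (-257 + (21 + 24/23)**2) = 424845 + (-257 + (507/23)**2) = 424845 + (-257 + 257049/529) = 424845 + 121096/529 = 224864101/529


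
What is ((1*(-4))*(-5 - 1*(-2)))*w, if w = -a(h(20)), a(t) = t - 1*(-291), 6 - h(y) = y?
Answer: -3324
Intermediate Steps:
h(y) = 6 - y
a(t) = 291 + t (a(t) = t + 291 = 291 + t)
w = -277 (w = -(291 + (6 - 1*20)) = -(291 + (6 - 20)) = -(291 - 14) = -1*277 = -277)
((1*(-4))*(-5 - 1*(-2)))*w = ((1*(-4))*(-5 - 1*(-2)))*(-277) = -4*(-5 + 2)*(-277) = -4*(-3)*(-277) = 12*(-277) = -3324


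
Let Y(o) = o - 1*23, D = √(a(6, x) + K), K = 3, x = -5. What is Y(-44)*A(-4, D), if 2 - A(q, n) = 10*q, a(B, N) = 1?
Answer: -2814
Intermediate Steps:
D = 2 (D = √(1 + 3) = √4 = 2)
A(q, n) = 2 - 10*q
Y(o) = -23 + o (Y(o) = o - 23 = -23 + o)
Y(-44)*A(-4, D) = (-23 - 44)*(2 - 10*(-4)) = -67*(2 + 40) = -67*42 = -2814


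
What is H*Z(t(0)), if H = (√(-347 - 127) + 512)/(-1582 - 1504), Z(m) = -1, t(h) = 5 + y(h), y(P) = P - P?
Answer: 256/1543 + I*√474/3086 ≈ 0.16591 + 0.0070549*I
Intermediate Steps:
y(P) = 0
t(h) = 5 (t(h) = 5 + 0 = 5)
H = -256/1543 - I*√474/3086 (H = (√(-474) + 512)/(-3086) = (I*√474 + 512)*(-1/3086) = (512 + I*√474)*(-1/3086) = -256/1543 - I*√474/3086 ≈ -0.16591 - 0.0070549*I)
H*Z(t(0)) = (-256/1543 - I*√474/3086)*(-1) = 256/1543 + I*√474/3086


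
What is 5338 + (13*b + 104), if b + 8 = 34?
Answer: 5780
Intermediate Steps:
b = 26 (b = -8 + 34 = 26)
5338 + (13*b + 104) = 5338 + (13*26 + 104) = 5338 + (338 + 104) = 5338 + 442 = 5780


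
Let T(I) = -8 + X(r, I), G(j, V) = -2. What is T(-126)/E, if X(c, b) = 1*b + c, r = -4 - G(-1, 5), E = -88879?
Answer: 136/88879 ≈ 0.0015302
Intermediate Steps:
r = -2 (r = -4 - 1*(-2) = -4 + 2 = -2)
X(c, b) = b + c
T(I) = -10 + I (T(I) = -8 + (I - 2) = -8 + (-2 + I) = -10 + I)
T(-126)/E = (-10 - 126)/(-88879) = -136*(-1/88879) = 136/88879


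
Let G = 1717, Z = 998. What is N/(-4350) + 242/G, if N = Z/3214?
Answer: 1690832117/12002602650 ≈ 0.14087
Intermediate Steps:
N = 499/1607 (N = 998/3214 = 998*(1/3214) = 499/1607 ≈ 0.31052)
N/(-4350) + 242/G = (499/1607)/(-4350) + 242/1717 = (499/1607)*(-1/4350) + 242*(1/1717) = -499/6990450 + 242/1717 = 1690832117/12002602650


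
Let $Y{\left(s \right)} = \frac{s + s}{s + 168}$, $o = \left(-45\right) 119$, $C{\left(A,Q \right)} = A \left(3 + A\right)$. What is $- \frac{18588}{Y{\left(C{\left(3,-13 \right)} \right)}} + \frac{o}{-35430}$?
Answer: $- \frac{226841399}{2362} \approx -96038.0$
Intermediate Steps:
$o = -5355$
$Y{\left(s \right)} = \frac{2 s}{168 + s}$
$- \frac{18588}{Y{\left(C{\left(3,-13 \right)} \right)}} + \frac{o}{-35430} = - \frac{18588}{2 \cdot 3 \left(3 + 3\right) \frac{1}{168 + 3 \left(3 + 3\right)}} - \frac{5355}{-35430} = - \frac{18588}{2 \cdot 3 \cdot 6 \frac{1}{168 + 3 \cdot 6}} - - \frac{357}{2362} = - \frac{18588}{2 \cdot 18 \frac{1}{168 + 18}} + \frac{357}{2362} = - \frac{18588}{2 \cdot 18 \cdot \frac{1}{186}} + \frac{357}{2362} = - \frac{18588}{\frac{6}{31}} + \frac{357}{2362} = \left(-18588\right) \frac{31}{6} + \frac{357}{2362} = -96038 + \frac{357}{2362} = - \frac{226841399}{2362}$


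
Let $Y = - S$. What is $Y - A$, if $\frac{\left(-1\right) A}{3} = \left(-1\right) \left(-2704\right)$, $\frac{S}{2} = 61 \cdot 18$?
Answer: $5916$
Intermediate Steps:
$S = 2196$ ($S = 2 \cdot 61 \cdot 18 = 2 \cdot 1098 = 2196$)
$Y = -2196$ ($Y = \left(-1\right) 2196 = -2196$)
$A = -8112$ ($A = - 3 \left(\left(-1\right) \left(-2704\right)\right) = \left(-3\right) 2704 = -8112$)
$Y - A = -2196 - -8112 = -2196 + 8112 = 5916$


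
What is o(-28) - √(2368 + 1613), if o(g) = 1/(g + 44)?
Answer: 1/16 - √3981 ≈ -63.033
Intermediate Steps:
o(g) = 1/(44 + g)
o(-28) - √(2368 + 1613) = 1/(44 - 28) - √(2368 + 1613) = 1/16 - √3981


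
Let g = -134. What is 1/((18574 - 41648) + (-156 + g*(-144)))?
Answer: -1/3934 ≈ -0.00025419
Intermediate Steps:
1/((18574 - 41648) + (-156 + g*(-144))) = 1/((18574 - 41648) + (-156 - 134*(-144))) = 1/(-23074 + (-156 + 19296)) = 1/(-23074 + 19140) = 1/(-3934) = -1/3934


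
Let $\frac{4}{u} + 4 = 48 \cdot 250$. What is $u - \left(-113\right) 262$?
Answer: $\frac{88788395}{2999} \approx 29606.0$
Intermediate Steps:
$u = \frac{1}{2999}$ ($u = \frac{4}{-4 + 48 \cdot 250} = \frac{4}{-4 + 12000} = \frac{4}{11996} = 4 \cdot \frac{1}{11996} = \frac{1}{2999} \approx 0.00033344$)
$u - \left(-113\right) 262 = \frac{1}{2999} - \left(-113\right) 262 = \frac{1}{2999} - -29606 = \frac{1}{2999} + 29606 = \frac{88788395}{2999}$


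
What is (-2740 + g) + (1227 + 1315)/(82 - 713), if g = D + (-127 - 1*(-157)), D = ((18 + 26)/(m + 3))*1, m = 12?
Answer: -25660516/9465 ≈ -2711.1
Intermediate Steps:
D = 44/15 (D = ((18 + 26)/(12 + 3))*1 = (44/15)*1 = 44/15 ≈ 2.9333)
g = 494/15 (g = 44/15 + (-127 - 1*(-157)) = 44/15 + (-127 + 157) = 44/15 + 30 = 494/15 ≈ 32.933)
(-2740 + g) + (1227 + 1315)/(82 - 713) = (-2740 + 494/15) + (1227 + 1315)/(82 - 713) = -40606/15 + 2542/(-631) = -40606/15 + 2542*(-1/631) = -40606/15 - 2542/631 = -25660516/9465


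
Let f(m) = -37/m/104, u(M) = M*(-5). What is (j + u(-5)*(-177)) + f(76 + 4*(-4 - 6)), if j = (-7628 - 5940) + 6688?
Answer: -42325957/3744 ≈ -11305.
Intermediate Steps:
u(M) = -5*M
f(m) = -37/(104*m) (f(m) = -37/m*(1/104) = -37/(104*m))
j = -6880 (j = -13568 + 6688 = -6880)
(j + u(-5)*(-177)) + f(76 + 4*(-4 - 6)) = (-6880 - 5*(-5)*(-177)) - 37/(104*(76 + 4*(-4 - 6))) = (-6880 + 25*(-177)) - 37/(104*(76 + 4*(-10))) = (-6880 - 4425) - 37/(104*(76 - 40)) = -11305 - 37/104/36 = -11305 - 37/104*1/36 = -11305 - 37/3744 = -42325957/3744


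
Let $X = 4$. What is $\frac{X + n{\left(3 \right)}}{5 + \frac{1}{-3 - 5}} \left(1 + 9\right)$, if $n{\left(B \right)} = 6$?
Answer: $\frac{800}{39} \approx 20.513$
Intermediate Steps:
$\frac{X + n{\left(3 \right)}}{5 + \frac{1}{-3 - 5}} \left(1 + 9\right) = \frac{4 + 6}{5 + \frac{1}{-3 - 5}} \left(1 + 9\right) = \frac{10}{5 + \frac{1}{-8}} \cdot 10 = \frac{10}{5 - \frac{1}{8}} \cdot 10 = \frac{10}{\frac{39}{8}} \cdot 10 = 10 \cdot \frac{8}{39} \cdot 10 = \frac{80}{39} \cdot 10 = \frac{800}{39}$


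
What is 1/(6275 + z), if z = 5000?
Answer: 1/11275 ≈ 8.8692e-5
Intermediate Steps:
1/(6275 + z) = 1/(6275 + 5000) = 1/11275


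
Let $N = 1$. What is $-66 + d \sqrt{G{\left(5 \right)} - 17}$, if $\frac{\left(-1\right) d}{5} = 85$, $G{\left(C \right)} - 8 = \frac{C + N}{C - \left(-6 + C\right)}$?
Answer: $-66 - 850 i \sqrt{2} \approx -66.0 - 1202.1 i$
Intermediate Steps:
$G{\left(C \right)} = \frac{49}{6} + \frac{C}{6}$ ($G{\left(C \right)} = 8 + \frac{C + 1}{C - \left(-6 + C\right)} = 8 + \frac{1 + C}{6} = 8 + \left(1 + C\right) \frac{1}{6} = 8 + \left(\frac{1}{6} + \frac{C}{6}\right) = \frac{49}{6} + \frac{C}{6}$)
$d = -425$ ($d = \left(-5\right) 85 = -425$)
$-66 + d \sqrt{G{\left(5 \right)} - 17} = -66 - 425 \sqrt{\left(\frac{49}{6} + \frac{1}{6} \cdot 5\right) - 17} = -66 - 425 \sqrt{\left(\frac{49}{6} + \frac{5}{6}\right) - 17} = -66 - 425 \sqrt{9 - 17} = -66 - 425 \sqrt{-8} = -66 - 425 \cdot 2 i \sqrt{2} = -66 - 850 i \sqrt{2}$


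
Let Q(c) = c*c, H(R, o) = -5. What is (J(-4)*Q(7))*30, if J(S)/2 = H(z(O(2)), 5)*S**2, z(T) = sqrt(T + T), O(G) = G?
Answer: -235200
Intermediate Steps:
z(T) = sqrt(2)*sqrt(T) (z(T) = sqrt(2*T) = sqrt(2)*sqrt(T))
Q(c) = c**2
J(S) = -10*S**2 (J(S) = 2*(-5*S**2) = -10*S**2)
(J(-4)*Q(7))*30 = (-10*(-4)**2*7**2)*30 = (-10*16*49)*30 = -160*49*30 = -7840*30 = -235200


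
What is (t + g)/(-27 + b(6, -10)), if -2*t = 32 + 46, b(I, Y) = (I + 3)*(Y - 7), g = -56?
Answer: 19/36 ≈ 0.52778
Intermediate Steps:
b(I, Y) = (-7 + Y)*(3 + I) (b(I, Y) = (3 + I)*(-7 + Y) = (-7 + Y)*(3 + I))
t = -39 (t = -(32 + 46)/2 = -1/2*78 = -39)
(t + g)/(-27 + b(6, -10)) = (-39 - 56)/(-27 + (-21 - 7*6 + 3*(-10) + 6*(-10))) = -95/(-27 + (-21 - 42 - 30 - 60)) = -95/(-27 - 153) = -95/(-180) = -95*(-1/180) = 19/36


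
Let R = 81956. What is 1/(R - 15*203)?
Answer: 1/78911 ≈ 1.2673e-5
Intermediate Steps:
1/(R - 15*203) = 1/(81956 - 15*203) = 1/(81956 - 3045) = 1/78911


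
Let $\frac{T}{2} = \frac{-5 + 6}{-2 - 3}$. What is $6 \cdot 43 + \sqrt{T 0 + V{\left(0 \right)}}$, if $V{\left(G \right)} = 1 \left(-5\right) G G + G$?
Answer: $258$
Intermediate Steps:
$T = - \frac{2}{5}$ ($T = 2 \frac{-5 + 6}{-2 - 3} = 2 \cdot 1 \frac{1}{-5} = 2 \cdot 1 \left(- \frac{1}{5}\right) = 2 \left(- \frac{1}{5}\right) = - \frac{2}{5} \approx -0.4$)
$V{\left(G \right)} = G - 5 G^{2}$ ($V{\left(G \right)} = - 5 G G + G = - 5 G^{2} + G = G - 5 G^{2}$)
$6 \cdot 43 + \sqrt{T 0 + V{\left(0 \right)}} = 6 \cdot 43 + \sqrt{\left(- \frac{2}{5}\right) 0 + 0 \left(1 - 0\right)} = 258 + \sqrt{0 + 0 \left(1 + 0\right)} = 258 + \sqrt{0 + 0 \cdot 1} = 258 + \sqrt{0 + 0} = 258 + \sqrt{0} = 258 + 0 = 258$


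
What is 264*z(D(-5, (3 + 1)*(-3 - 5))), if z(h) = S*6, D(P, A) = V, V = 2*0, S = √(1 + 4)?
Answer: 1584*√5 ≈ 3541.9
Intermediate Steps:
S = √5 ≈ 2.2361
V = 0
D(P, A) = 0
z(h) = 6*√5 (z(h) = √5*6 = 6*√5)
264*z(D(-5, (3 + 1)*(-3 - 5))) = 264*(6*√5) = 1584*√5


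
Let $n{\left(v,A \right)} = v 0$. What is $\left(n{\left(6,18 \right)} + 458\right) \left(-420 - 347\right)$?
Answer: $-351286$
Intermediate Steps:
$n{\left(v,A \right)} = 0$
$\left(n{\left(6,18 \right)} + 458\right) \left(-420 - 347\right) = \left(0 + 458\right) \left(-420 - 347\right) = 458 \left(-767\right) = -351286$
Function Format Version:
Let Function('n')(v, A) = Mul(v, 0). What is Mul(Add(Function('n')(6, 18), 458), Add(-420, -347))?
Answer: -351286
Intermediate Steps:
Function('n')(v, A) = 0
Mul(Add(Function('n')(6, 18), 458), Add(-420, -347)) = Mul(Add(0, 458), Add(-420, -347)) = Mul(458, -767) = -351286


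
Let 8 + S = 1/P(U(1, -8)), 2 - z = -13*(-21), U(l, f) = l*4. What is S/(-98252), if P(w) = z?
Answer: 2169/26626292 ≈ 8.1461e-5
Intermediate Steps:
U(l, f) = 4*l
z = -271 (z = 2 - (-13)*(-21) = 2 - 1*273 = 2 - 273 = -271)
P(w) = -271
S = -2169/271 (S = -8 + 1/(-271) = -8 - 1/271 = -2169/271 ≈ -8.0037)
S/(-98252) = -2169/271/(-98252) = -2169/271*(-1/98252) = 2169/26626292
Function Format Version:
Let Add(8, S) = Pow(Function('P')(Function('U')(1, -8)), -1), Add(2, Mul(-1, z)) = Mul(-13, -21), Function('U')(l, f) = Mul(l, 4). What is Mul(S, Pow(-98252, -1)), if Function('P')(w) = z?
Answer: Rational(2169, 26626292) ≈ 8.1461e-5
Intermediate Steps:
Function('U')(l, f) = Mul(4, l)
z = -271 (z = Add(2, Mul(-1, Mul(-13, -21))) = Add(2, Mul(-1, 273)) = Add(2, -273) = -271)
Function('P')(w) = -271
S = Rational(-2169, 271) (S = Add(-8, Pow(-271, -1)) = Add(-8, Rational(-1, 271)) = Rational(-2169, 271) ≈ -8.0037)
Mul(S, Pow(-98252, -1)) = Mul(Rational(-2169, 271), Pow(-98252, -1)) = Mul(Rational(-2169, 271), Rational(-1, 98252)) = Rational(2169, 26626292)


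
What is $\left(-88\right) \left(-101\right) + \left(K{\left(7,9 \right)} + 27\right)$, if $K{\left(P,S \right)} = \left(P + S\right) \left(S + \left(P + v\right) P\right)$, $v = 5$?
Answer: $10403$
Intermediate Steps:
$K{\left(P,S \right)} = \left(P + S\right) \left(S + P \left(5 + P\right)\right)$ ($K{\left(P,S \right)} = \left(P + S\right) \left(S + \left(P + 5\right) P\right) = \left(P + S\right) \left(S + \left(5 + P\right) P\right) = \left(P + S\right) \left(S + P \left(5 + P\right)\right)$)
$\left(-88\right) \left(-101\right) + \left(K{\left(7,9 \right)} + 27\right) = \left(-88\right) \left(-101\right) + \left(\left(7^{3} + 9^{2} + 5 \cdot 7^{2} + 9 \cdot 7^{2} + 6 \cdot 7 \cdot 9\right) + 27\right) = 8888 + \left(\left(343 + 81 + 5 \cdot 49 + 9 \cdot 49 + 378\right) + 27\right) = 8888 + \left(\left(343 + 81 + 245 + 441 + 378\right) + 27\right) = 8888 + \left(1488 + 27\right) = 8888 + 1515 = 10403$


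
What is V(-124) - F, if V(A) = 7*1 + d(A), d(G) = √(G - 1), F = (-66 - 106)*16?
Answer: 2759 + 5*I*√5 ≈ 2759.0 + 11.18*I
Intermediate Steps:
F = -2752 (F = -172*16 = -2752)
d(G) = √(-1 + G)
V(A) = 7 + √(-1 + A) (V(A) = 7*1 + √(-1 + A) = 7 + √(-1 + A))
V(-124) - F = (7 + √(-1 - 124)) - 1*(-2752) = (7 + √(-125)) + 2752 = (7 + 5*I*√5) + 2752 = 2759 + 5*I*√5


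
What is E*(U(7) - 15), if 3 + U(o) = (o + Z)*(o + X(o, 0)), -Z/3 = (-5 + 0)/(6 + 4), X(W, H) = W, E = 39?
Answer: 3939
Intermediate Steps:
Z = 3/2 (Z = -3*(-5 + 0)/(6 + 4) = -(-15)/10 = -3*(-½) = 3/2 ≈ 1.5000)
U(o) = -3 + 2*o*(3/2 + o) (U(o) = -3 + (o + 3/2)*(o + o) = -3 + (3/2 + o)*(2*o) = -3 + 2*o*(3/2 + o))
E*(U(7) - 15) = 39*((-3 + 2*7² + 3*7) - 15) = 39*((-3 + 2*49 + 21) - 15) = 39*((-3 + 98 + 21) - 15) = 39*(116 - 15) = 39*101 = 3939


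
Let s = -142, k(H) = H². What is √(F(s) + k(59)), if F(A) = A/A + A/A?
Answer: 9*√43 ≈ 59.017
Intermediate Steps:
F(A) = 2 (F(A) = 1 + 1 = 2)
√(F(s) + k(59)) = √(2 + 59²) = √(2 + 3481) = √3483 = 9*√43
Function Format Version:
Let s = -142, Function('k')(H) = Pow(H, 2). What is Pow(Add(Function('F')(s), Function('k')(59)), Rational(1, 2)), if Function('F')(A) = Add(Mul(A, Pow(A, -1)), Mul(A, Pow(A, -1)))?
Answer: Mul(9, Pow(43, Rational(1, 2))) ≈ 59.017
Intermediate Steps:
Function('F')(A) = 2 (Function('F')(A) = Add(1, 1) = 2)
Pow(Add(Function('F')(s), Function('k')(59)), Rational(1, 2)) = Pow(Add(2, Pow(59, 2)), Rational(1, 2)) = Pow(Add(2, 3481), Rational(1, 2)) = Pow(3483, Rational(1, 2)) = Mul(9, Pow(43, Rational(1, 2)))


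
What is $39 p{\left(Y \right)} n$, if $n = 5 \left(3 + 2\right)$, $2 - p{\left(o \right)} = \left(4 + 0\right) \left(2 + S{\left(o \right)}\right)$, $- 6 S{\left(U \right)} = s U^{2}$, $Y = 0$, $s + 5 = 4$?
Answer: $-5850$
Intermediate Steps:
$s = -1$ ($s = -5 + 4 = -1$)
$S{\left(U \right)} = \frac{U^{2}}{6}$ ($S{\left(U \right)} = - \frac{\left(-1\right) U^{2}}{6} = \frac{U^{2}}{6}$)
$p{\left(o \right)} = -6 - \frac{2 o^{2}}{3}$ ($p{\left(o \right)} = 2 - \left(4 + 0\right) \left(2 + \frac{o^{2}}{6}\right) = 2 - 4 \left(2 + \frac{o^{2}}{6}\right) = 2 - \left(8 + \frac{2 o^{2}}{3}\right) = -6 - \frac{2 o^{2}}{3}$)
$n = 25$ ($n = 5 \cdot 5 = 25$)
$39 p{\left(Y \right)} n = 39 \left(-6 - \frac{2 \cdot 0^{2}}{3}\right) 25 = 39 \left(-6 - 0\right) 25 = 39 \left(-6 + 0\right) 25 = 39 \left(-6\right) 25 = \left(-234\right) 25 = -5850$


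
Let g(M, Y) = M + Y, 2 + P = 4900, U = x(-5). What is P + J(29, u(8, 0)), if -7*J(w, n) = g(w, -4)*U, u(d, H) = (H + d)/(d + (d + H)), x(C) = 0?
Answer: 4898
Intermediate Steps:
u(d, H) = (H + d)/(H + 2*d) (u(d, H) = (H + d)/(d + (H + d)) = (H + d)/(H + 2*d))
U = 0
P = 4898 (P = -2 + 4900 = 4898)
J(w, n) = 0 (J(w, n) = -(w - 4)*0/7 = -(-4 + w)*0/7 = -1/7*0 = 0)
P + J(29, u(8, 0)) = 4898 + 0 = 4898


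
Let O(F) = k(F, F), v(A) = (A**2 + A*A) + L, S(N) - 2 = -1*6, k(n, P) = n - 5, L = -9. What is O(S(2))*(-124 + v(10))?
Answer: -603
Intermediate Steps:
k(n, P) = -5 + n
S(N) = -4 (S(N) = 2 - 1*6 = 2 - 6 = -4)
v(A) = -9 + 2*A**2 (v(A) = (A**2 + A*A) - 9 = (A**2 + A**2) - 9 = 2*A**2 - 9 = -9 + 2*A**2)
O(F) = -5 + F
O(S(2))*(-124 + v(10)) = (-5 - 4)*(-124 + (-9 + 2*10**2)) = -9*(-124 + (-9 + 2*100)) = -9*(-124 + (-9 + 200)) = -9*(-124 + 191) = -9*67 = -603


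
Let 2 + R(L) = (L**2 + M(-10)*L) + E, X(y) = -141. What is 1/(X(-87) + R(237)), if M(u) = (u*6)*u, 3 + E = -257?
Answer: 1/197966 ≈ 5.0514e-6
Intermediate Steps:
E = -260 (E = -3 - 257 = -260)
M(u) = 6*u**2 (M(u) = (6*u)*u = 6*u**2)
R(L) = -262 + L**2 + 600*L (R(L) = -2 + ((L**2 + (6*(-10)**2)*L) - 260) = -2 + ((L**2 + (6*100)*L) - 260) = -2 + ((L**2 + 600*L) - 260) = -2 + (-260 + L**2 + 600*L) = -262 + L**2 + 600*L)
1/(X(-87) + R(237)) = 1/(-141 + (-262 + 237**2 + 600*237)) = 1/(-141 + (-262 + 56169 + 142200)) = 1/(-141 + 198107) = 1/197966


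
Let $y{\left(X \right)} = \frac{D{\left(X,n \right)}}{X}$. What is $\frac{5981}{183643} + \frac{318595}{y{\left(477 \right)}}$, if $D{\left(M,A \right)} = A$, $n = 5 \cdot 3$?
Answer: $\frac{1860546188384}{183643} \approx 1.0131 \cdot 10^{7}$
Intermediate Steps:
$n = 15$
$y{\left(X \right)} = \frac{15}{X}$
$\frac{5981}{183643} + \frac{318595}{y{\left(477 \right)}} = \frac{5981}{183643} + \frac{318595}{15 \cdot \frac{1}{477}} = 5981 \cdot \frac{1}{183643} + \frac{318595}{15 \cdot \frac{1}{477}} = \frac{5981}{183643} + \frac{318595}{\frac{5}{159}} = \frac{5981}{183643} + 318595 \cdot \frac{159}{5} = \frac{5981}{183643} + 10131321 = \frac{1860546188384}{183643}$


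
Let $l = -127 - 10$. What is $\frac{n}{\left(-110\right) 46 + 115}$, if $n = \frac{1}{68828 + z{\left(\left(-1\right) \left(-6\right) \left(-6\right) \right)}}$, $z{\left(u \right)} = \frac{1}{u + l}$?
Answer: $- \frac{173}{58881316635} \approx -2.9381 \cdot 10^{-9}$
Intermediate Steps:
$l = -137$ ($l = -127 - 10 = -137$)
$z{\left(u \right)} = \frac{1}{-137 + u}$ ($z{\left(u \right)} = \frac{1}{u - 137} = \frac{1}{-137 + u}$)
$n = \frac{173}{11907243}$ ($n = \frac{1}{68828 + \frac{1}{-137 + \left(-1\right) \left(-6\right) \left(-6\right)}} = \frac{1}{68828 + \frac{1}{-137 + 6 \left(-6\right)}} = \frac{1}{68828 + \frac{1}{-137 - 36}} = \frac{1}{68828 + \frac{1}{-173}} = \frac{1}{68828 - \frac{1}{173}} = \frac{1}{\frac{11907243}{173}} = \frac{173}{11907243} \approx 1.4529 \cdot 10^{-5}$)
$\frac{n}{\left(-110\right) 46 + 115} = \frac{173}{11907243 \left(\left(-110\right) 46 + 115\right)} = \frac{173}{11907243 \left(-5060 + 115\right)} = \frac{173}{11907243 \left(-4945\right)} = \frac{173}{11907243} \left(- \frac{1}{4945}\right) = - \frac{173}{58881316635}$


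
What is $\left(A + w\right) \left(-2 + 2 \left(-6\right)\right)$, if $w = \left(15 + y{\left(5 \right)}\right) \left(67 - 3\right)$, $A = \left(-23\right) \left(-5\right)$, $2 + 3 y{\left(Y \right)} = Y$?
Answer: $-15946$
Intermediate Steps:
$y{\left(Y \right)} = - \frac{2}{3} + \frac{Y}{3}$
$A = 115$
$w = 1024$ ($w = \left(15 + \left(- \frac{2}{3} + \frac{1}{3} \cdot 5\right)\right) \left(67 - 3\right) = \left(15 + \left(- \frac{2}{3} + \frac{5}{3}\right)\right) 64 = \left(15 + 1\right) 64 = 16 \cdot 64 = 1024$)
$\left(A + w\right) \left(-2 + 2 \left(-6\right)\right) = \left(115 + 1024\right) \left(-2 + 2 \left(-6\right)\right) = 1139 \left(-2 - 12\right) = 1139 \left(-14\right) = -15946$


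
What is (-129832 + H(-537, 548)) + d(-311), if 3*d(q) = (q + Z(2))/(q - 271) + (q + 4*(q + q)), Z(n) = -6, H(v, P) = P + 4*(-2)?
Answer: -227372533/1746 ≈ -1.3022e+5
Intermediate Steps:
H(v, P) = -8 + P (H(v, P) = P - 8 = -8 + P)
d(q) = 3*q + (-6 + q)/(3*(-271 + q)) (d(q) = ((q - 6)/(q - 271) + (q + 4*(q + q)))/3 = ((-6 + q)/(-271 + q) + (q + 4*(2*q)))/3 = ((-6 + q)/(-271 + q) + (q + 8*q))/3 = ((-6 + q)/(-271 + q) + 9*q)/3 = (9*q + (-6 + q)/(-271 + q))/3 = 3*q + (-6 + q)/(3*(-271 + q)))
(-129832 + H(-537, 548)) + d(-311) = (-129832 + (-8 + 548)) + (-6 - 2438*(-311) + 9*(-311)**2)/(3*(-271 - 311)) = (-129832 + 540) + (1/3)*(-6 + 758218 + 9*96721)/(-582) = -129292 + (1/3)*(-1/582)*(-6 + 758218 + 870489) = -129292 + (1/3)*(-1/582)*1628701 = -129292 - 1628701/1746 = -227372533/1746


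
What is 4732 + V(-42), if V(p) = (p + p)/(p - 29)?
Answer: 336056/71 ≈ 4733.2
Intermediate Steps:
V(p) = 2*p/(-29 + p) (V(p) = (2*p)/(-29 + p) = 2*p/(-29 + p))
4732 + V(-42) = 4732 + 2*(-42)/(-29 - 42) = 4732 + 2*(-42)/(-71) = 4732 + 2*(-42)*(-1/71) = 4732 + 84/71 = 336056/71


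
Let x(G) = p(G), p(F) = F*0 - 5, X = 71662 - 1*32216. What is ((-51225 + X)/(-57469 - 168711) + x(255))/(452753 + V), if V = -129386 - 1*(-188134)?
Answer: -1119121/115691296180 ≈ -9.6733e-6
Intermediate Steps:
X = 39446 (X = 71662 - 32216 = 39446)
p(F) = -5 (p(F) = 0 - 5 = -5)
x(G) = -5
V = 58748 (V = -129386 + 188134 = 58748)
((-51225 + X)/(-57469 - 168711) + x(255))/(452753 + V) = ((-51225 + 39446)/(-57469 - 168711) - 5)/(452753 + 58748) = (-11779/(-226180) - 5)/511501 = (-11779*(-1/226180) - 5)*(1/511501) = (11779/226180 - 5)*(1/511501) = -1119121/226180*1/511501 = -1119121/115691296180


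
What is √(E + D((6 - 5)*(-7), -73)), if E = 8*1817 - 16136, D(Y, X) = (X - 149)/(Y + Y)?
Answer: I*√77623/7 ≈ 39.801*I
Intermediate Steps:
D(Y, X) = (-149 + X)/(2*Y) (D(Y, X) = (-149 + X)/((2*Y)) = (-149 + X)*(1/(2*Y)) = (-149 + X)/(2*Y))
E = -1600 (E = 14536 - 16136 = -1600)
√(E + D((6 - 5)*(-7), -73)) = √(-1600 + (-149 - 73)/(2*(((6 - 5)*(-7))))) = √(-1600 + (½)*(-222)/(1*(-7))) = √(-1600 + (½)*(-222)/(-7)) = √(-1600 + (½)*(-⅐)*(-222)) = √(-1600 + 111/7) = √(-11089/7) = I*√77623/7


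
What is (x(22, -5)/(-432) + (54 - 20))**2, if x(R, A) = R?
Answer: 53772889/46656 ≈ 1152.5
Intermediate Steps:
(x(22, -5)/(-432) + (54 - 20))**2 = (22/(-432) + (54 - 20))**2 = (22*(-1/432) + 34)**2 = (-11/216 + 34)**2 = (7333/216)**2 = 53772889/46656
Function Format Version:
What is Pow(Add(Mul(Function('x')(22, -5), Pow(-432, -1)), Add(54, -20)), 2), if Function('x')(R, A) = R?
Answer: Rational(53772889, 46656) ≈ 1152.5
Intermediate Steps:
Pow(Add(Mul(Function('x')(22, -5), Pow(-432, -1)), Add(54, -20)), 2) = Pow(Add(Mul(22, Pow(-432, -1)), Add(54, -20)), 2) = Pow(Add(Mul(22, Rational(-1, 432)), 34), 2) = Pow(Add(Rational(-11, 216), 34), 2) = Pow(Rational(7333, 216), 2) = Rational(53772889, 46656)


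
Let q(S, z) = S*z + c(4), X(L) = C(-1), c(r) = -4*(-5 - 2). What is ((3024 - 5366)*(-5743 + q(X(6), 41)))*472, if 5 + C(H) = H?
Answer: 6589432464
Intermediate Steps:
c(r) = 28 (c(r) = -4*(-7) = 28)
C(H) = -5 + H
X(L) = -6 (X(L) = -5 - 1 = -6)
q(S, z) = 28 + S*z (q(S, z) = S*z + 28 = 28 + S*z)
((3024 - 5366)*(-5743 + q(X(6), 41)))*472 = ((3024 - 5366)*(-5743 + (28 - 6*41)))*472 = -2342*(-5743 + (28 - 246))*472 = -2342*(-5743 - 218)*472 = -2342*(-5961)*472 = 13960662*472 = 6589432464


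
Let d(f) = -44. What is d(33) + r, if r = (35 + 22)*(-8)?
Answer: -500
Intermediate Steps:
r = -456 (r = 57*(-8) = -456)
d(33) + r = -44 - 456 = -500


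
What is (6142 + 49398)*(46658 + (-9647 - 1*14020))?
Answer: 1276920140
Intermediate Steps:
(6142 + 49398)*(46658 + (-9647 - 1*14020)) = 55540*(46658 + (-9647 - 14020)) = 55540*(46658 - 23667) = 55540*22991 = 1276920140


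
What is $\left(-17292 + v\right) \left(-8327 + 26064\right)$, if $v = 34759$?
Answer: $309812179$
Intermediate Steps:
$\left(-17292 + v\right) \left(-8327 + 26064\right) = \left(-17292 + 34759\right) \left(-8327 + 26064\right) = 17467 \cdot 17737 = 309812179$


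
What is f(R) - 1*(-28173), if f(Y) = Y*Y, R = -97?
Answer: 37582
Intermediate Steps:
f(Y) = Y²
f(R) - 1*(-28173) = (-97)² - 1*(-28173) = 9409 + 28173 = 37582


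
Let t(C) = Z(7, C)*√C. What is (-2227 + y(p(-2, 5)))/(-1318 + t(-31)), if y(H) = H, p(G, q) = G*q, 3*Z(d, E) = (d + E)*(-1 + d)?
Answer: 1474183/904274 - 26844*I*√31/452137 ≈ 1.6302 - 0.33057*I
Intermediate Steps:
Z(d, E) = (-1 + d)*(E + d)/3 (Z(d, E) = ((d + E)*(-1 + d))/3 = ((E + d)*(-1 + d))/3 = ((-1 + d)*(E + d))/3 = (-1 + d)*(E + d)/3)
t(C) = √C*(14 + 2*C) (t(C) = (-C/3 - ⅓*7 + (⅓)*7² + (⅓)*C*7)*√C = (-C/3 - 7/3 + (⅓)*49 + 7*C/3)*√C = (-C/3 - 7/3 + 49/3 + 7*C/3)*√C = (14 + 2*C)*√C = √C*(14 + 2*C))
(-2227 + y(p(-2, 5)))/(-1318 + t(-31)) = (-2227 - 2*5)/(-1318 + 2*√(-31)*(7 - 31)) = (-2227 - 10)/(-1318 + 2*(I*√31)*(-24)) = -2237/(-1318 - 48*I*√31)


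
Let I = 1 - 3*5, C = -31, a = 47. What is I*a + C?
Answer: -689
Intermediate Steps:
I = -14 (I = 1 - 15 = -14)
I*a + C = -14*47 - 31 = -658 - 31 = -689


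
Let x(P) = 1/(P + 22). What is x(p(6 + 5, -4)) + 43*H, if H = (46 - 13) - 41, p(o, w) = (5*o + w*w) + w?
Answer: -30615/89 ≈ -343.99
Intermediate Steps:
p(o, w) = w + w² + 5*o (p(o, w) = (5*o + w²) + w = (w² + 5*o) + w = w + w² + 5*o)
x(P) = 1/(22 + P)
H = -8 (H = 33 - 41 = -8)
x(p(6 + 5, -4)) + 43*H = 1/(22 + (-4 + (-4)² + 5*(6 + 5))) + 43*(-8) = 1/(22 + (-4 + 16 + 5*11)) - 344 = 1/(22 + (-4 + 16 + 55)) - 344 = 1/(22 + 67) - 344 = 1/89 - 344 = -30615/89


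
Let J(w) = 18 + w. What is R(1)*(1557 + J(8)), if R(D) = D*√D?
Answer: 1583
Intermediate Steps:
R(D) = D^(3/2)
R(1)*(1557 + J(8)) = 1^(3/2)*(1557 + (18 + 8)) = 1*(1557 + 26) = 1*1583 = 1583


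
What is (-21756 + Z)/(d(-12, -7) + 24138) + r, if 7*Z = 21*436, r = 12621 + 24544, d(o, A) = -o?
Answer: 149585717/4025 ≈ 37164.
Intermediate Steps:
r = 37165
Z = 1308 (Z = (21*436)/7 = (⅐)*9156 = 1308)
(-21756 + Z)/(d(-12, -7) + 24138) + r = (-21756 + 1308)/(-1*(-12) + 24138) + 37165 = -20448/(12 + 24138) + 37165 = -20448/24150 + 37165 = -20448*1/24150 + 37165 = -3408/4025 + 37165 = 149585717/4025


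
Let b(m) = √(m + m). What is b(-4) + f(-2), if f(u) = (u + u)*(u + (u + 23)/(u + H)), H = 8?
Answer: -6 + 2*I*√2 ≈ -6.0 + 2.8284*I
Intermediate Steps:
b(m) = √2*√m (b(m) = √(2*m) = √2*√m)
f(u) = 2*u*(u + (23 + u)/(8 + u)) (f(u) = (u + u)*(u + (u + 23)/(u + 8)) = (2*u)*(u + (23 + u)/(8 + u)) = 2*u*(u + (23 + u)/(8 + u)))
b(-4) + f(-2) = √2*√(-4) + 2*(-2)*(23 + (-2)² + 9*(-2))/(8 - 2) = √2*(2*I) + 2*(-2)*(23 + 4 - 18)/6 = 2*I*√2 + 2*(-2)*(⅙)*9 = 2*I*√2 - 6 = -6 + 2*I*√2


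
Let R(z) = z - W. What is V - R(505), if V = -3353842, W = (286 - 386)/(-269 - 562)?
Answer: -2787462257/831 ≈ -3.3543e+6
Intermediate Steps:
W = 100/831 (W = -100/(-831) = -100*(-1/831) = 100/831 ≈ 0.12034)
R(z) = -100/831 + z (R(z) = z - 1*100/831 = z - 100/831 = -100/831 + z)
V - R(505) = -3353842 - (-100/831 + 505) = -3353842 - 1*419555/831 = -3353842 - 419555/831 = -2787462257/831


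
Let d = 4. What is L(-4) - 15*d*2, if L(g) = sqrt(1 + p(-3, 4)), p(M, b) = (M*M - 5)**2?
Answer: -120 + sqrt(17) ≈ -115.88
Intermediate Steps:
p(M, b) = (-5 + M**2)**2 (p(M, b) = (M**2 - 5)**2 = (-5 + M**2)**2)
L(g) = sqrt(17) (L(g) = sqrt(1 + (-5 + (-3)**2)**2) = sqrt(1 + (-5 + 9)**2) = sqrt(1 + 4**2) = sqrt(1 + 16) = sqrt(17))
L(-4) - 15*d*2 = sqrt(17) - 60*2 = sqrt(17) - 15*8 = sqrt(17) - 120 = -120 + sqrt(17)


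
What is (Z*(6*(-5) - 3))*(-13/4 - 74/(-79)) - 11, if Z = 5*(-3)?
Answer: -365321/316 ≈ -1156.1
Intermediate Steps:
Z = -15
(Z*(6*(-5) - 3))*(-13/4 - 74/(-79)) - 11 = (-15*(6*(-5) - 3))*(-13/4 - 74/(-79)) - 11 = (-15*(-30 - 3))*(-13*1/4 - 74*(-1/79)) - 11 = (-15*(-33))*(-13/4 + 74/79) - 11 = 495*(-731/316) - 11 = -361845/316 - 11 = -365321/316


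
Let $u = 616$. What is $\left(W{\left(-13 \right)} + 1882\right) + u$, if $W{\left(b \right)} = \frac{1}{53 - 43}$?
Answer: $\frac{24981}{10} \approx 2498.1$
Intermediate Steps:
$W{\left(b \right)} = \frac{1}{10}$
$\left(W{\left(-13 \right)} + 1882\right) + u = \left(\frac{1}{10} + 1882\right) + 616 = \frac{18821}{10} + 616 = \frac{24981}{10}$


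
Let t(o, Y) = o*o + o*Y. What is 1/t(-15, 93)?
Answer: -1/1170 ≈ -0.00085470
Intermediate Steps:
t(o, Y) = o² + Y*o
1/t(-15, 93) = 1/(-15*(93 - 15)) = 1/(-15*78) = 1/(-1170) = -1/1170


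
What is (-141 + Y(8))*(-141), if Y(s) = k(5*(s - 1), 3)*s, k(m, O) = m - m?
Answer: 19881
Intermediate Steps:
k(m, O) = 0
Y(s) = 0 (Y(s) = 0*s = 0)
(-141 + Y(8))*(-141) = (-141 + 0)*(-141) = -141*(-141) = 19881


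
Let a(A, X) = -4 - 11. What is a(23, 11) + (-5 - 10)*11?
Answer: -180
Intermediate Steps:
a(A, X) = -15
a(23, 11) + (-5 - 10)*11 = -15 + (-5 - 10)*11 = -15 - 15*11 = -15 - 165 = -180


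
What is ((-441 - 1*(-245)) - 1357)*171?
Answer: -265563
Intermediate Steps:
((-441 - 1*(-245)) - 1357)*171 = ((-441 + 245) - 1357)*171 = (-196 - 1357)*171 = -1553*171 = -265563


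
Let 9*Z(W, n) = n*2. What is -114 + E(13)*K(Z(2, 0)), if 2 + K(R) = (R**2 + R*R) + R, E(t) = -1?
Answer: -112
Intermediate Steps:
Z(W, n) = 2*n/9 (Z(W, n) = (n*2)/9 = (2*n)/9 = 2*n/9)
K(R) = -2 + R + 2*R**2 (K(R) = -2 + ((R**2 + R*R) + R) = -2 + ((R**2 + R**2) + R) = -2 + (2*R**2 + R) = -2 + (R + 2*R**2) = -2 + R + 2*R**2)
-114 + E(13)*K(Z(2, 0)) = -114 - (-2 + (2/9)*0 + 2*((2/9)*0)**2) = -114 - (-2 + 0 + 2*0**2) = -114 - (-2 + 0 + 2*0) = -114 - (-2 + 0 + 0) = -114 - 1*(-2) = -114 + 2 = -112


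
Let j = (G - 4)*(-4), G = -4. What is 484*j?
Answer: 15488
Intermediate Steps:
j = 32 (j = (-4 - 4)*(-4) = -8*(-4) = 32)
484*j = 484*32 = 15488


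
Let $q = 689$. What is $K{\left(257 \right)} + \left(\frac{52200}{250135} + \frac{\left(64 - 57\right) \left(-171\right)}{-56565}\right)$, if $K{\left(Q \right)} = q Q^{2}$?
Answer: $\frac{14308536406021886}{314419695} \approx 4.5508 \cdot 10^{7}$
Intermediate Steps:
$K{\left(Q \right)} = 689 Q^{2}$
$K{\left(257 \right)} + \left(\frac{52200}{250135} + \frac{\left(64 - 57\right) \left(-171\right)}{-56565}\right) = 689 \cdot 257^{2} + \left(\frac{52200}{250135} + \frac{\left(64 - 57\right) \left(-171\right)}{-56565}\right) = 689 \cdot 66049 + \left(52200 \cdot \frac{1}{250135} + 7 \left(-171\right) \left(- \frac{1}{56565}\right)\right) = 45507761 + \left(\frac{10440}{50027} - - \frac{133}{6285}\right) = 45507761 + \left(\frac{10440}{50027} + \frac{133}{6285}\right) = 45507761 + \frac{72268991}{314419695} = \frac{14308536406021886}{314419695}$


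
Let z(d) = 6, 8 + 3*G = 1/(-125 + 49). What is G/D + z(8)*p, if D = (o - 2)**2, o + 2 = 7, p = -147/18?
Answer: -33719/684 ≈ -49.297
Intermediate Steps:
p = -49/6 (p = -147*1/18 = -49/6 ≈ -8.1667)
o = 5 (o = -2 + 7 = 5)
G = -203/76 (G = -8/3 + 1/(3*(-125 + 49)) = -8/3 + (1/3)/(-76) = -8/3 + (1/3)*(-1/76) = -8/3 - 1/228 = -203/76 ≈ -2.6711)
D = 9 (D = (5 - 2)**2 = 3**2 = 9)
G/D + z(8)*p = -203/76/9 + 6*(-49/6) = -203/76*1/9 - 49 = -203/684 - 49 = -33719/684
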